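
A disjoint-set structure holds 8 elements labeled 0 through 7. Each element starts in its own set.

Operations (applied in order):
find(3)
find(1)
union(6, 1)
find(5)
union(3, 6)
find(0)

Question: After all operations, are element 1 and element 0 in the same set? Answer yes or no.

Step 1: find(3) -> no change; set of 3 is {3}
Step 2: find(1) -> no change; set of 1 is {1}
Step 3: union(6, 1) -> merged; set of 6 now {1, 6}
Step 4: find(5) -> no change; set of 5 is {5}
Step 5: union(3, 6) -> merged; set of 3 now {1, 3, 6}
Step 6: find(0) -> no change; set of 0 is {0}
Set of 1: {1, 3, 6}; 0 is not a member.

Answer: no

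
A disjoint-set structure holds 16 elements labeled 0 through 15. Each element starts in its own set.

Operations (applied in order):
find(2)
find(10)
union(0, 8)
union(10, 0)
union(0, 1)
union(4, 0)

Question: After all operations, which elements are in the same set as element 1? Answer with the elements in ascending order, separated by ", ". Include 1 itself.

Answer: 0, 1, 4, 8, 10

Derivation:
Step 1: find(2) -> no change; set of 2 is {2}
Step 2: find(10) -> no change; set of 10 is {10}
Step 3: union(0, 8) -> merged; set of 0 now {0, 8}
Step 4: union(10, 0) -> merged; set of 10 now {0, 8, 10}
Step 5: union(0, 1) -> merged; set of 0 now {0, 1, 8, 10}
Step 6: union(4, 0) -> merged; set of 4 now {0, 1, 4, 8, 10}
Component of 1: {0, 1, 4, 8, 10}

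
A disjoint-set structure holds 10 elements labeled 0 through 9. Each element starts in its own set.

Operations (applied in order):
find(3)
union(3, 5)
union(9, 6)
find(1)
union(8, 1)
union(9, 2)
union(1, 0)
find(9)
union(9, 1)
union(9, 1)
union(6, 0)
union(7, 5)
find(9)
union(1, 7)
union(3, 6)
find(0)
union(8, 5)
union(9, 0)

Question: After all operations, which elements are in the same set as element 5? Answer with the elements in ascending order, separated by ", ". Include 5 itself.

Answer: 0, 1, 2, 3, 5, 6, 7, 8, 9

Derivation:
Step 1: find(3) -> no change; set of 3 is {3}
Step 2: union(3, 5) -> merged; set of 3 now {3, 5}
Step 3: union(9, 6) -> merged; set of 9 now {6, 9}
Step 4: find(1) -> no change; set of 1 is {1}
Step 5: union(8, 1) -> merged; set of 8 now {1, 8}
Step 6: union(9, 2) -> merged; set of 9 now {2, 6, 9}
Step 7: union(1, 0) -> merged; set of 1 now {0, 1, 8}
Step 8: find(9) -> no change; set of 9 is {2, 6, 9}
Step 9: union(9, 1) -> merged; set of 9 now {0, 1, 2, 6, 8, 9}
Step 10: union(9, 1) -> already same set; set of 9 now {0, 1, 2, 6, 8, 9}
Step 11: union(6, 0) -> already same set; set of 6 now {0, 1, 2, 6, 8, 9}
Step 12: union(7, 5) -> merged; set of 7 now {3, 5, 7}
Step 13: find(9) -> no change; set of 9 is {0, 1, 2, 6, 8, 9}
Step 14: union(1, 7) -> merged; set of 1 now {0, 1, 2, 3, 5, 6, 7, 8, 9}
Step 15: union(3, 6) -> already same set; set of 3 now {0, 1, 2, 3, 5, 6, 7, 8, 9}
Step 16: find(0) -> no change; set of 0 is {0, 1, 2, 3, 5, 6, 7, 8, 9}
Step 17: union(8, 5) -> already same set; set of 8 now {0, 1, 2, 3, 5, 6, 7, 8, 9}
Step 18: union(9, 0) -> already same set; set of 9 now {0, 1, 2, 3, 5, 6, 7, 8, 9}
Component of 5: {0, 1, 2, 3, 5, 6, 7, 8, 9}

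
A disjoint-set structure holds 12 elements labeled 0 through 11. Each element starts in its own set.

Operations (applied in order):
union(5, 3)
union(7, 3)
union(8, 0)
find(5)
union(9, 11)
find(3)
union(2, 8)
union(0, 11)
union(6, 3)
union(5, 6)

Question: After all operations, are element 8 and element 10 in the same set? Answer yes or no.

Step 1: union(5, 3) -> merged; set of 5 now {3, 5}
Step 2: union(7, 3) -> merged; set of 7 now {3, 5, 7}
Step 3: union(8, 0) -> merged; set of 8 now {0, 8}
Step 4: find(5) -> no change; set of 5 is {3, 5, 7}
Step 5: union(9, 11) -> merged; set of 9 now {9, 11}
Step 6: find(3) -> no change; set of 3 is {3, 5, 7}
Step 7: union(2, 8) -> merged; set of 2 now {0, 2, 8}
Step 8: union(0, 11) -> merged; set of 0 now {0, 2, 8, 9, 11}
Step 9: union(6, 3) -> merged; set of 6 now {3, 5, 6, 7}
Step 10: union(5, 6) -> already same set; set of 5 now {3, 5, 6, 7}
Set of 8: {0, 2, 8, 9, 11}; 10 is not a member.

Answer: no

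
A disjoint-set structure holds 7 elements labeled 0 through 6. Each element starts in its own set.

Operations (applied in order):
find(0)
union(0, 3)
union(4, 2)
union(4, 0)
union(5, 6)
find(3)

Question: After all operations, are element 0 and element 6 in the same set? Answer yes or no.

Step 1: find(0) -> no change; set of 0 is {0}
Step 2: union(0, 3) -> merged; set of 0 now {0, 3}
Step 3: union(4, 2) -> merged; set of 4 now {2, 4}
Step 4: union(4, 0) -> merged; set of 4 now {0, 2, 3, 4}
Step 5: union(5, 6) -> merged; set of 5 now {5, 6}
Step 6: find(3) -> no change; set of 3 is {0, 2, 3, 4}
Set of 0: {0, 2, 3, 4}; 6 is not a member.

Answer: no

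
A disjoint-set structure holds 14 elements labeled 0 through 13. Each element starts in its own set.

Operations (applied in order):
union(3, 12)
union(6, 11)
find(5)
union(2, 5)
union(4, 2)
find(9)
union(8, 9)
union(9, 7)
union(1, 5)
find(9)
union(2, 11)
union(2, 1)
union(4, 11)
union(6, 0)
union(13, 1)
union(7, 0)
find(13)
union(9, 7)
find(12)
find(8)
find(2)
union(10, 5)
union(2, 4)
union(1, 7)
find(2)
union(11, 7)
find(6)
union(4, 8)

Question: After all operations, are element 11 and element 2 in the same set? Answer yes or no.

Step 1: union(3, 12) -> merged; set of 3 now {3, 12}
Step 2: union(6, 11) -> merged; set of 6 now {6, 11}
Step 3: find(5) -> no change; set of 5 is {5}
Step 4: union(2, 5) -> merged; set of 2 now {2, 5}
Step 5: union(4, 2) -> merged; set of 4 now {2, 4, 5}
Step 6: find(9) -> no change; set of 9 is {9}
Step 7: union(8, 9) -> merged; set of 8 now {8, 9}
Step 8: union(9, 7) -> merged; set of 9 now {7, 8, 9}
Step 9: union(1, 5) -> merged; set of 1 now {1, 2, 4, 5}
Step 10: find(9) -> no change; set of 9 is {7, 8, 9}
Step 11: union(2, 11) -> merged; set of 2 now {1, 2, 4, 5, 6, 11}
Step 12: union(2, 1) -> already same set; set of 2 now {1, 2, 4, 5, 6, 11}
Step 13: union(4, 11) -> already same set; set of 4 now {1, 2, 4, 5, 6, 11}
Step 14: union(6, 0) -> merged; set of 6 now {0, 1, 2, 4, 5, 6, 11}
Step 15: union(13, 1) -> merged; set of 13 now {0, 1, 2, 4, 5, 6, 11, 13}
Step 16: union(7, 0) -> merged; set of 7 now {0, 1, 2, 4, 5, 6, 7, 8, 9, 11, 13}
Step 17: find(13) -> no change; set of 13 is {0, 1, 2, 4, 5, 6, 7, 8, 9, 11, 13}
Step 18: union(9, 7) -> already same set; set of 9 now {0, 1, 2, 4, 5, 6, 7, 8, 9, 11, 13}
Step 19: find(12) -> no change; set of 12 is {3, 12}
Step 20: find(8) -> no change; set of 8 is {0, 1, 2, 4, 5, 6, 7, 8, 9, 11, 13}
Step 21: find(2) -> no change; set of 2 is {0, 1, 2, 4, 5, 6, 7, 8, 9, 11, 13}
Step 22: union(10, 5) -> merged; set of 10 now {0, 1, 2, 4, 5, 6, 7, 8, 9, 10, 11, 13}
Step 23: union(2, 4) -> already same set; set of 2 now {0, 1, 2, 4, 5, 6, 7, 8, 9, 10, 11, 13}
Step 24: union(1, 7) -> already same set; set of 1 now {0, 1, 2, 4, 5, 6, 7, 8, 9, 10, 11, 13}
Step 25: find(2) -> no change; set of 2 is {0, 1, 2, 4, 5, 6, 7, 8, 9, 10, 11, 13}
Step 26: union(11, 7) -> already same set; set of 11 now {0, 1, 2, 4, 5, 6, 7, 8, 9, 10, 11, 13}
Step 27: find(6) -> no change; set of 6 is {0, 1, 2, 4, 5, 6, 7, 8, 9, 10, 11, 13}
Step 28: union(4, 8) -> already same set; set of 4 now {0, 1, 2, 4, 5, 6, 7, 8, 9, 10, 11, 13}
Set of 11: {0, 1, 2, 4, 5, 6, 7, 8, 9, 10, 11, 13}; 2 is a member.

Answer: yes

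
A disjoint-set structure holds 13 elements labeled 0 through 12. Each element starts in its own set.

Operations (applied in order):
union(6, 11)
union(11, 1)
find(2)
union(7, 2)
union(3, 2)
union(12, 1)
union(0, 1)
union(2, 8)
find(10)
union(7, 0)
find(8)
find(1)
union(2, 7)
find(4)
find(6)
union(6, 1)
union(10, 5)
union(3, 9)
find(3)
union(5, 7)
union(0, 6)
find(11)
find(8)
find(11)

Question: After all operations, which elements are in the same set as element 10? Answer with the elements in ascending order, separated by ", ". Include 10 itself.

Answer: 0, 1, 2, 3, 5, 6, 7, 8, 9, 10, 11, 12

Derivation:
Step 1: union(6, 11) -> merged; set of 6 now {6, 11}
Step 2: union(11, 1) -> merged; set of 11 now {1, 6, 11}
Step 3: find(2) -> no change; set of 2 is {2}
Step 4: union(7, 2) -> merged; set of 7 now {2, 7}
Step 5: union(3, 2) -> merged; set of 3 now {2, 3, 7}
Step 6: union(12, 1) -> merged; set of 12 now {1, 6, 11, 12}
Step 7: union(0, 1) -> merged; set of 0 now {0, 1, 6, 11, 12}
Step 8: union(2, 8) -> merged; set of 2 now {2, 3, 7, 8}
Step 9: find(10) -> no change; set of 10 is {10}
Step 10: union(7, 0) -> merged; set of 7 now {0, 1, 2, 3, 6, 7, 8, 11, 12}
Step 11: find(8) -> no change; set of 8 is {0, 1, 2, 3, 6, 7, 8, 11, 12}
Step 12: find(1) -> no change; set of 1 is {0, 1, 2, 3, 6, 7, 8, 11, 12}
Step 13: union(2, 7) -> already same set; set of 2 now {0, 1, 2, 3, 6, 7, 8, 11, 12}
Step 14: find(4) -> no change; set of 4 is {4}
Step 15: find(6) -> no change; set of 6 is {0, 1, 2, 3, 6, 7, 8, 11, 12}
Step 16: union(6, 1) -> already same set; set of 6 now {0, 1, 2, 3, 6, 7, 8, 11, 12}
Step 17: union(10, 5) -> merged; set of 10 now {5, 10}
Step 18: union(3, 9) -> merged; set of 3 now {0, 1, 2, 3, 6, 7, 8, 9, 11, 12}
Step 19: find(3) -> no change; set of 3 is {0, 1, 2, 3, 6, 7, 8, 9, 11, 12}
Step 20: union(5, 7) -> merged; set of 5 now {0, 1, 2, 3, 5, 6, 7, 8, 9, 10, 11, 12}
Step 21: union(0, 6) -> already same set; set of 0 now {0, 1, 2, 3, 5, 6, 7, 8, 9, 10, 11, 12}
Step 22: find(11) -> no change; set of 11 is {0, 1, 2, 3, 5, 6, 7, 8, 9, 10, 11, 12}
Step 23: find(8) -> no change; set of 8 is {0, 1, 2, 3, 5, 6, 7, 8, 9, 10, 11, 12}
Step 24: find(11) -> no change; set of 11 is {0, 1, 2, 3, 5, 6, 7, 8, 9, 10, 11, 12}
Component of 10: {0, 1, 2, 3, 5, 6, 7, 8, 9, 10, 11, 12}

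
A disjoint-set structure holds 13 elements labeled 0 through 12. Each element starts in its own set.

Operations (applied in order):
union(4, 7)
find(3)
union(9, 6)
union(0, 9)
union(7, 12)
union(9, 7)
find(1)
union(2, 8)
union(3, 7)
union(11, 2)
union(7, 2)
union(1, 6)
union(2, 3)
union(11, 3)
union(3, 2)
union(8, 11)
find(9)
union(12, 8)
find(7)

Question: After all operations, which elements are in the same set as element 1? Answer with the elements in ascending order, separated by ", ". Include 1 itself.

Step 1: union(4, 7) -> merged; set of 4 now {4, 7}
Step 2: find(3) -> no change; set of 3 is {3}
Step 3: union(9, 6) -> merged; set of 9 now {6, 9}
Step 4: union(0, 9) -> merged; set of 0 now {0, 6, 9}
Step 5: union(7, 12) -> merged; set of 7 now {4, 7, 12}
Step 6: union(9, 7) -> merged; set of 9 now {0, 4, 6, 7, 9, 12}
Step 7: find(1) -> no change; set of 1 is {1}
Step 8: union(2, 8) -> merged; set of 2 now {2, 8}
Step 9: union(3, 7) -> merged; set of 3 now {0, 3, 4, 6, 7, 9, 12}
Step 10: union(11, 2) -> merged; set of 11 now {2, 8, 11}
Step 11: union(7, 2) -> merged; set of 7 now {0, 2, 3, 4, 6, 7, 8, 9, 11, 12}
Step 12: union(1, 6) -> merged; set of 1 now {0, 1, 2, 3, 4, 6, 7, 8, 9, 11, 12}
Step 13: union(2, 3) -> already same set; set of 2 now {0, 1, 2, 3, 4, 6, 7, 8, 9, 11, 12}
Step 14: union(11, 3) -> already same set; set of 11 now {0, 1, 2, 3, 4, 6, 7, 8, 9, 11, 12}
Step 15: union(3, 2) -> already same set; set of 3 now {0, 1, 2, 3, 4, 6, 7, 8, 9, 11, 12}
Step 16: union(8, 11) -> already same set; set of 8 now {0, 1, 2, 3, 4, 6, 7, 8, 9, 11, 12}
Step 17: find(9) -> no change; set of 9 is {0, 1, 2, 3, 4, 6, 7, 8, 9, 11, 12}
Step 18: union(12, 8) -> already same set; set of 12 now {0, 1, 2, 3, 4, 6, 7, 8, 9, 11, 12}
Step 19: find(7) -> no change; set of 7 is {0, 1, 2, 3, 4, 6, 7, 8, 9, 11, 12}
Component of 1: {0, 1, 2, 3, 4, 6, 7, 8, 9, 11, 12}

Answer: 0, 1, 2, 3, 4, 6, 7, 8, 9, 11, 12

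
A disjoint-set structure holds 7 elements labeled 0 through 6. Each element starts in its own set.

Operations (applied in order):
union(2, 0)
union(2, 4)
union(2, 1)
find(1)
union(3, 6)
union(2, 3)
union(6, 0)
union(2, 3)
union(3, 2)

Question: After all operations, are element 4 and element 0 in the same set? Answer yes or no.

Step 1: union(2, 0) -> merged; set of 2 now {0, 2}
Step 2: union(2, 4) -> merged; set of 2 now {0, 2, 4}
Step 3: union(2, 1) -> merged; set of 2 now {0, 1, 2, 4}
Step 4: find(1) -> no change; set of 1 is {0, 1, 2, 4}
Step 5: union(3, 6) -> merged; set of 3 now {3, 6}
Step 6: union(2, 3) -> merged; set of 2 now {0, 1, 2, 3, 4, 6}
Step 7: union(6, 0) -> already same set; set of 6 now {0, 1, 2, 3, 4, 6}
Step 8: union(2, 3) -> already same set; set of 2 now {0, 1, 2, 3, 4, 6}
Step 9: union(3, 2) -> already same set; set of 3 now {0, 1, 2, 3, 4, 6}
Set of 4: {0, 1, 2, 3, 4, 6}; 0 is a member.

Answer: yes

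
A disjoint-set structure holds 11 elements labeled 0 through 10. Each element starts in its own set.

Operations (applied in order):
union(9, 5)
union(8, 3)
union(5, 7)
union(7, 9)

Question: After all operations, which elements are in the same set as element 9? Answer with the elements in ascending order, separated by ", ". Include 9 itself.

Answer: 5, 7, 9

Derivation:
Step 1: union(9, 5) -> merged; set of 9 now {5, 9}
Step 2: union(8, 3) -> merged; set of 8 now {3, 8}
Step 3: union(5, 7) -> merged; set of 5 now {5, 7, 9}
Step 4: union(7, 9) -> already same set; set of 7 now {5, 7, 9}
Component of 9: {5, 7, 9}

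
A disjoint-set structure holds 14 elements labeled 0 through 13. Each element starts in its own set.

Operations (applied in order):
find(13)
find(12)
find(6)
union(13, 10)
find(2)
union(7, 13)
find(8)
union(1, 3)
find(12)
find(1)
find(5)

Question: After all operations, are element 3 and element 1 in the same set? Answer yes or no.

Answer: yes

Derivation:
Step 1: find(13) -> no change; set of 13 is {13}
Step 2: find(12) -> no change; set of 12 is {12}
Step 3: find(6) -> no change; set of 6 is {6}
Step 4: union(13, 10) -> merged; set of 13 now {10, 13}
Step 5: find(2) -> no change; set of 2 is {2}
Step 6: union(7, 13) -> merged; set of 7 now {7, 10, 13}
Step 7: find(8) -> no change; set of 8 is {8}
Step 8: union(1, 3) -> merged; set of 1 now {1, 3}
Step 9: find(12) -> no change; set of 12 is {12}
Step 10: find(1) -> no change; set of 1 is {1, 3}
Step 11: find(5) -> no change; set of 5 is {5}
Set of 3: {1, 3}; 1 is a member.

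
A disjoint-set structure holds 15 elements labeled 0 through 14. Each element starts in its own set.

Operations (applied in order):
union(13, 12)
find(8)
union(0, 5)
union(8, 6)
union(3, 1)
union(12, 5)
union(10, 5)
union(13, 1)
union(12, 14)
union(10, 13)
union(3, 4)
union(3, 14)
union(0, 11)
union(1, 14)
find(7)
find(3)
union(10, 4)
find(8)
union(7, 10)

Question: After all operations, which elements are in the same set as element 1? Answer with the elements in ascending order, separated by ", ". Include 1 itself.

Step 1: union(13, 12) -> merged; set of 13 now {12, 13}
Step 2: find(8) -> no change; set of 8 is {8}
Step 3: union(0, 5) -> merged; set of 0 now {0, 5}
Step 4: union(8, 6) -> merged; set of 8 now {6, 8}
Step 5: union(3, 1) -> merged; set of 3 now {1, 3}
Step 6: union(12, 5) -> merged; set of 12 now {0, 5, 12, 13}
Step 7: union(10, 5) -> merged; set of 10 now {0, 5, 10, 12, 13}
Step 8: union(13, 1) -> merged; set of 13 now {0, 1, 3, 5, 10, 12, 13}
Step 9: union(12, 14) -> merged; set of 12 now {0, 1, 3, 5, 10, 12, 13, 14}
Step 10: union(10, 13) -> already same set; set of 10 now {0, 1, 3, 5, 10, 12, 13, 14}
Step 11: union(3, 4) -> merged; set of 3 now {0, 1, 3, 4, 5, 10, 12, 13, 14}
Step 12: union(3, 14) -> already same set; set of 3 now {0, 1, 3, 4, 5, 10, 12, 13, 14}
Step 13: union(0, 11) -> merged; set of 0 now {0, 1, 3, 4, 5, 10, 11, 12, 13, 14}
Step 14: union(1, 14) -> already same set; set of 1 now {0, 1, 3, 4, 5, 10, 11, 12, 13, 14}
Step 15: find(7) -> no change; set of 7 is {7}
Step 16: find(3) -> no change; set of 3 is {0, 1, 3, 4, 5, 10, 11, 12, 13, 14}
Step 17: union(10, 4) -> already same set; set of 10 now {0, 1, 3, 4, 5, 10, 11, 12, 13, 14}
Step 18: find(8) -> no change; set of 8 is {6, 8}
Step 19: union(7, 10) -> merged; set of 7 now {0, 1, 3, 4, 5, 7, 10, 11, 12, 13, 14}
Component of 1: {0, 1, 3, 4, 5, 7, 10, 11, 12, 13, 14}

Answer: 0, 1, 3, 4, 5, 7, 10, 11, 12, 13, 14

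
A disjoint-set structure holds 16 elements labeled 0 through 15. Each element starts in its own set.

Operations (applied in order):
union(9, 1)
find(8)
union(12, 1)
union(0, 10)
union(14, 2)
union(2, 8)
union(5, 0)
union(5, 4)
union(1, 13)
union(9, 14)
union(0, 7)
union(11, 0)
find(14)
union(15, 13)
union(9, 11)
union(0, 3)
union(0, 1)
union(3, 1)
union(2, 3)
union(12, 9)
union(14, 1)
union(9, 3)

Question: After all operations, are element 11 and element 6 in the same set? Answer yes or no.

Step 1: union(9, 1) -> merged; set of 9 now {1, 9}
Step 2: find(8) -> no change; set of 8 is {8}
Step 3: union(12, 1) -> merged; set of 12 now {1, 9, 12}
Step 4: union(0, 10) -> merged; set of 0 now {0, 10}
Step 5: union(14, 2) -> merged; set of 14 now {2, 14}
Step 6: union(2, 8) -> merged; set of 2 now {2, 8, 14}
Step 7: union(5, 0) -> merged; set of 5 now {0, 5, 10}
Step 8: union(5, 4) -> merged; set of 5 now {0, 4, 5, 10}
Step 9: union(1, 13) -> merged; set of 1 now {1, 9, 12, 13}
Step 10: union(9, 14) -> merged; set of 9 now {1, 2, 8, 9, 12, 13, 14}
Step 11: union(0, 7) -> merged; set of 0 now {0, 4, 5, 7, 10}
Step 12: union(11, 0) -> merged; set of 11 now {0, 4, 5, 7, 10, 11}
Step 13: find(14) -> no change; set of 14 is {1, 2, 8, 9, 12, 13, 14}
Step 14: union(15, 13) -> merged; set of 15 now {1, 2, 8, 9, 12, 13, 14, 15}
Step 15: union(9, 11) -> merged; set of 9 now {0, 1, 2, 4, 5, 7, 8, 9, 10, 11, 12, 13, 14, 15}
Step 16: union(0, 3) -> merged; set of 0 now {0, 1, 2, 3, 4, 5, 7, 8, 9, 10, 11, 12, 13, 14, 15}
Step 17: union(0, 1) -> already same set; set of 0 now {0, 1, 2, 3, 4, 5, 7, 8, 9, 10, 11, 12, 13, 14, 15}
Step 18: union(3, 1) -> already same set; set of 3 now {0, 1, 2, 3, 4, 5, 7, 8, 9, 10, 11, 12, 13, 14, 15}
Step 19: union(2, 3) -> already same set; set of 2 now {0, 1, 2, 3, 4, 5, 7, 8, 9, 10, 11, 12, 13, 14, 15}
Step 20: union(12, 9) -> already same set; set of 12 now {0, 1, 2, 3, 4, 5, 7, 8, 9, 10, 11, 12, 13, 14, 15}
Step 21: union(14, 1) -> already same set; set of 14 now {0, 1, 2, 3, 4, 5, 7, 8, 9, 10, 11, 12, 13, 14, 15}
Step 22: union(9, 3) -> already same set; set of 9 now {0, 1, 2, 3, 4, 5, 7, 8, 9, 10, 11, 12, 13, 14, 15}
Set of 11: {0, 1, 2, 3, 4, 5, 7, 8, 9, 10, 11, 12, 13, 14, 15}; 6 is not a member.

Answer: no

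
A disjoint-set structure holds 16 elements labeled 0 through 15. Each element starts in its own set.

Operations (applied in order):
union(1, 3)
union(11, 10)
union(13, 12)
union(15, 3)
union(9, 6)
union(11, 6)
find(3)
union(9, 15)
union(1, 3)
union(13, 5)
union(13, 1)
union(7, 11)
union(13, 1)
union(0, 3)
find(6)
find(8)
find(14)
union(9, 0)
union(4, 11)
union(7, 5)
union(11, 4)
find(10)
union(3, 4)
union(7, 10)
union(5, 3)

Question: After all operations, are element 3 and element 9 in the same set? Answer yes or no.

Step 1: union(1, 3) -> merged; set of 1 now {1, 3}
Step 2: union(11, 10) -> merged; set of 11 now {10, 11}
Step 3: union(13, 12) -> merged; set of 13 now {12, 13}
Step 4: union(15, 3) -> merged; set of 15 now {1, 3, 15}
Step 5: union(9, 6) -> merged; set of 9 now {6, 9}
Step 6: union(11, 6) -> merged; set of 11 now {6, 9, 10, 11}
Step 7: find(3) -> no change; set of 3 is {1, 3, 15}
Step 8: union(9, 15) -> merged; set of 9 now {1, 3, 6, 9, 10, 11, 15}
Step 9: union(1, 3) -> already same set; set of 1 now {1, 3, 6, 9, 10, 11, 15}
Step 10: union(13, 5) -> merged; set of 13 now {5, 12, 13}
Step 11: union(13, 1) -> merged; set of 13 now {1, 3, 5, 6, 9, 10, 11, 12, 13, 15}
Step 12: union(7, 11) -> merged; set of 7 now {1, 3, 5, 6, 7, 9, 10, 11, 12, 13, 15}
Step 13: union(13, 1) -> already same set; set of 13 now {1, 3, 5, 6, 7, 9, 10, 11, 12, 13, 15}
Step 14: union(0, 3) -> merged; set of 0 now {0, 1, 3, 5, 6, 7, 9, 10, 11, 12, 13, 15}
Step 15: find(6) -> no change; set of 6 is {0, 1, 3, 5, 6, 7, 9, 10, 11, 12, 13, 15}
Step 16: find(8) -> no change; set of 8 is {8}
Step 17: find(14) -> no change; set of 14 is {14}
Step 18: union(9, 0) -> already same set; set of 9 now {0, 1, 3, 5, 6, 7, 9, 10, 11, 12, 13, 15}
Step 19: union(4, 11) -> merged; set of 4 now {0, 1, 3, 4, 5, 6, 7, 9, 10, 11, 12, 13, 15}
Step 20: union(7, 5) -> already same set; set of 7 now {0, 1, 3, 4, 5, 6, 7, 9, 10, 11, 12, 13, 15}
Step 21: union(11, 4) -> already same set; set of 11 now {0, 1, 3, 4, 5, 6, 7, 9, 10, 11, 12, 13, 15}
Step 22: find(10) -> no change; set of 10 is {0, 1, 3, 4, 5, 6, 7, 9, 10, 11, 12, 13, 15}
Step 23: union(3, 4) -> already same set; set of 3 now {0, 1, 3, 4, 5, 6, 7, 9, 10, 11, 12, 13, 15}
Step 24: union(7, 10) -> already same set; set of 7 now {0, 1, 3, 4, 5, 6, 7, 9, 10, 11, 12, 13, 15}
Step 25: union(5, 3) -> already same set; set of 5 now {0, 1, 3, 4, 5, 6, 7, 9, 10, 11, 12, 13, 15}
Set of 3: {0, 1, 3, 4, 5, 6, 7, 9, 10, 11, 12, 13, 15}; 9 is a member.

Answer: yes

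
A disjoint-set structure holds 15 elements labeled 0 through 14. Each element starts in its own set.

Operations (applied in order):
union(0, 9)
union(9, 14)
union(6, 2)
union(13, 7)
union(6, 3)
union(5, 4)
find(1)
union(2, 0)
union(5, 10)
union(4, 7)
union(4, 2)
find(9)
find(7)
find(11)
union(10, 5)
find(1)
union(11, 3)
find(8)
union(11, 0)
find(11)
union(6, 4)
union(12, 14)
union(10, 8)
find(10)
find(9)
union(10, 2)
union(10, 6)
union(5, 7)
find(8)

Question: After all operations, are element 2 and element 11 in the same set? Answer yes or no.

Step 1: union(0, 9) -> merged; set of 0 now {0, 9}
Step 2: union(9, 14) -> merged; set of 9 now {0, 9, 14}
Step 3: union(6, 2) -> merged; set of 6 now {2, 6}
Step 4: union(13, 7) -> merged; set of 13 now {7, 13}
Step 5: union(6, 3) -> merged; set of 6 now {2, 3, 6}
Step 6: union(5, 4) -> merged; set of 5 now {4, 5}
Step 7: find(1) -> no change; set of 1 is {1}
Step 8: union(2, 0) -> merged; set of 2 now {0, 2, 3, 6, 9, 14}
Step 9: union(5, 10) -> merged; set of 5 now {4, 5, 10}
Step 10: union(4, 7) -> merged; set of 4 now {4, 5, 7, 10, 13}
Step 11: union(4, 2) -> merged; set of 4 now {0, 2, 3, 4, 5, 6, 7, 9, 10, 13, 14}
Step 12: find(9) -> no change; set of 9 is {0, 2, 3, 4, 5, 6, 7, 9, 10, 13, 14}
Step 13: find(7) -> no change; set of 7 is {0, 2, 3, 4, 5, 6, 7, 9, 10, 13, 14}
Step 14: find(11) -> no change; set of 11 is {11}
Step 15: union(10, 5) -> already same set; set of 10 now {0, 2, 3, 4, 5, 6, 7, 9, 10, 13, 14}
Step 16: find(1) -> no change; set of 1 is {1}
Step 17: union(11, 3) -> merged; set of 11 now {0, 2, 3, 4, 5, 6, 7, 9, 10, 11, 13, 14}
Step 18: find(8) -> no change; set of 8 is {8}
Step 19: union(11, 0) -> already same set; set of 11 now {0, 2, 3, 4, 5, 6, 7, 9, 10, 11, 13, 14}
Step 20: find(11) -> no change; set of 11 is {0, 2, 3, 4, 5, 6, 7, 9, 10, 11, 13, 14}
Step 21: union(6, 4) -> already same set; set of 6 now {0, 2, 3, 4, 5, 6, 7, 9, 10, 11, 13, 14}
Step 22: union(12, 14) -> merged; set of 12 now {0, 2, 3, 4, 5, 6, 7, 9, 10, 11, 12, 13, 14}
Step 23: union(10, 8) -> merged; set of 10 now {0, 2, 3, 4, 5, 6, 7, 8, 9, 10, 11, 12, 13, 14}
Step 24: find(10) -> no change; set of 10 is {0, 2, 3, 4, 5, 6, 7, 8, 9, 10, 11, 12, 13, 14}
Step 25: find(9) -> no change; set of 9 is {0, 2, 3, 4, 5, 6, 7, 8, 9, 10, 11, 12, 13, 14}
Step 26: union(10, 2) -> already same set; set of 10 now {0, 2, 3, 4, 5, 6, 7, 8, 9, 10, 11, 12, 13, 14}
Step 27: union(10, 6) -> already same set; set of 10 now {0, 2, 3, 4, 5, 6, 7, 8, 9, 10, 11, 12, 13, 14}
Step 28: union(5, 7) -> already same set; set of 5 now {0, 2, 3, 4, 5, 6, 7, 8, 9, 10, 11, 12, 13, 14}
Step 29: find(8) -> no change; set of 8 is {0, 2, 3, 4, 5, 6, 7, 8, 9, 10, 11, 12, 13, 14}
Set of 2: {0, 2, 3, 4, 5, 6, 7, 8, 9, 10, 11, 12, 13, 14}; 11 is a member.

Answer: yes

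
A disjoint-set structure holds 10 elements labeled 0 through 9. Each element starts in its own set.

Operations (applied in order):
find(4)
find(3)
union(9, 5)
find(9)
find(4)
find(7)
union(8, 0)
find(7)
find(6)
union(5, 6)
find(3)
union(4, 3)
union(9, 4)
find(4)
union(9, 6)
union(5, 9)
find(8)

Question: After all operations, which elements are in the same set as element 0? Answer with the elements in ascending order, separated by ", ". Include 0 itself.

Answer: 0, 8

Derivation:
Step 1: find(4) -> no change; set of 4 is {4}
Step 2: find(3) -> no change; set of 3 is {3}
Step 3: union(9, 5) -> merged; set of 9 now {5, 9}
Step 4: find(9) -> no change; set of 9 is {5, 9}
Step 5: find(4) -> no change; set of 4 is {4}
Step 6: find(7) -> no change; set of 7 is {7}
Step 7: union(8, 0) -> merged; set of 8 now {0, 8}
Step 8: find(7) -> no change; set of 7 is {7}
Step 9: find(6) -> no change; set of 6 is {6}
Step 10: union(5, 6) -> merged; set of 5 now {5, 6, 9}
Step 11: find(3) -> no change; set of 3 is {3}
Step 12: union(4, 3) -> merged; set of 4 now {3, 4}
Step 13: union(9, 4) -> merged; set of 9 now {3, 4, 5, 6, 9}
Step 14: find(4) -> no change; set of 4 is {3, 4, 5, 6, 9}
Step 15: union(9, 6) -> already same set; set of 9 now {3, 4, 5, 6, 9}
Step 16: union(5, 9) -> already same set; set of 5 now {3, 4, 5, 6, 9}
Step 17: find(8) -> no change; set of 8 is {0, 8}
Component of 0: {0, 8}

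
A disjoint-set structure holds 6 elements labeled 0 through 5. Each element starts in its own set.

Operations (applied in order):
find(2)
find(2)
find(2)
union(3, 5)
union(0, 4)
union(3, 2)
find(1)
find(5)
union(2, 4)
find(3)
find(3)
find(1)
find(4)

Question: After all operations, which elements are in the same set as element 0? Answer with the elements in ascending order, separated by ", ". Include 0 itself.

Answer: 0, 2, 3, 4, 5

Derivation:
Step 1: find(2) -> no change; set of 2 is {2}
Step 2: find(2) -> no change; set of 2 is {2}
Step 3: find(2) -> no change; set of 2 is {2}
Step 4: union(3, 5) -> merged; set of 3 now {3, 5}
Step 5: union(0, 4) -> merged; set of 0 now {0, 4}
Step 6: union(3, 2) -> merged; set of 3 now {2, 3, 5}
Step 7: find(1) -> no change; set of 1 is {1}
Step 8: find(5) -> no change; set of 5 is {2, 3, 5}
Step 9: union(2, 4) -> merged; set of 2 now {0, 2, 3, 4, 5}
Step 10: find(3) -> no change; set of 3 is {0, 2, 3, 4, 5}
Step 11: find(3) -> no change; set of 3 is {0, 2, 3, 4, 5}
Step 12: find(1) -> no change; set of 1 is {1}
Step 13: find(4) -> no change; set of 4 is {0, 2, 3, 4, 5}
Component of 0: {0, 2, 3, 4, 5}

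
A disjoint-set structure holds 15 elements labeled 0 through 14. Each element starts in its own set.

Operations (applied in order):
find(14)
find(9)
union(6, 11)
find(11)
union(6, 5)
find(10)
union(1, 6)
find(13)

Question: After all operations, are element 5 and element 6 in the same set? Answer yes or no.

Step 1: find(14) -> no change; set of 14 is {14}
Step 2: find(9) -> no change; set of 9 is {9}
Step 3: union(6, 11) -> merged; set of 6 now {6, 11}
Step 4: find(11) -> no change; set of 11 is {6, 11}
Step 5: union(6, 5) -> merged; set of 6 now {5, 6, 11}
Step 6: find(10) -> no change; set of 10 is {10}
Step 7: union(1, 6) -> merged; set of 1 now {1, 5, 6, 11}
Step 8: find(13) -> no change; set of 13 is {13}
Set of 5: {1, 5, 6, 11}; 6 is a member.

Answer: yes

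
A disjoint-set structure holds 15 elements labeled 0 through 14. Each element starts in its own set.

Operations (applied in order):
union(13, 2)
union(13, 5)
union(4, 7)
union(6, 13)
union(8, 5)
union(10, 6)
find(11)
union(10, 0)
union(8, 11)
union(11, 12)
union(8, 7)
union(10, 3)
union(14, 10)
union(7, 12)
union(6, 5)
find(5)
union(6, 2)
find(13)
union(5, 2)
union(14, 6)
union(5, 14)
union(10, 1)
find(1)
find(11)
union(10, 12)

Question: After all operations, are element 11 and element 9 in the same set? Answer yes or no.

Answer: no

Derivation:
Step 1: union(13, 2) -> merged; set of 13 now {2, 13}
Step 2: union(13, 5) -> merged; set of 13 now {2, 5, 13}
Step 3: union(4, 7) -> merged; set of 4 now {4, 7}
Step 4: union(6, 13) -> merged; set of 6 now {2, 5, 6, 13}
Step 5: union(8, 5) -> merged; set of 8 now {2, 5, 6, 8, 13}
Step 6: union(10, 6) -> merged; set of 10 now {2, 5, 6, 8, 10, 13}
Step 7: find(11) -> no change; set of 11 is {11}
Step 8: union(10, 0) -> merged; set of 10 now {0, 2, 5, 6, 8, 10, 13}
Step 9: union(8, 11) -> merged; set of 8 now {0, 2, 5, 6, 8, 10, 11, 13}
Step 10: union(11, 12) -> merged; set of 11 now {0, 2, 5, 6, 8, 10, 11, 12, 13}
Step 11: union(8, 7) -> merged; set of 8 now {0, 2, 4, 5, 6, 7, 8, 10, 11, 12, 13}
Step 12: union(10, 3) -> merged; set of 10 now {0, 2, 3, 4, 5, 6, 7, 8, 10, 11, 12, 13}
Step 13: union(14, 10) -> merged; set of 14 now {0, 2, 3, 4, 5, 6, 7, 8, 10, 11, 12, 13, 14}
Step 14: union(7, 12) -> already same set; set of 7 now {0, 2, 3, 4, 5, 6, 7, 8, 10, 11, 12, 13, 14}
Step 15: union(6, 5) -> already same set; set of 6 now {0, 2, 3, 4, 5, 6, 7, 8, 10, 11, 12, 13, 14}
Step 16: find(5) -> no change; set of 5 is {0, 2, 3, 4, 5, 6, 7, 8, 10, 11, 12, 13, 14}
Step 17: union(6, 2) -> already same set; set of 6 now {0, 2, 3, 4, 5, 6, 7, 8, 10, 11, 12, 13, 14}
Step 18: find(13) -> no change; set of 13 is {0, 2, 3, 4, 5, 6, 7, 8, 10, 11, 12, 13, 14}
Step 19: union(5, 2) -> already same set; set of 5 now {0, 2, 3, 4, 5, 6, 7, 8, 10, 11, 12, 13, 14}
Step 20: union(14, 6) -> already same set; set of 14 now {0, 2, 3, 4, 5, 6, 7, 8, 10, 11, 12, 13, 14}
Step 21: union(5, 14) -> already same set; set of 5 now {0, 2, 3, 4, 5, 6, 7, 8, 10, 11, 12, 13, 14}
Step 22: union(10, 1) -> merged; set of 10 now {0, 1, 2, 3, 4, 5, 6, 7, 8, 10, 11, 12, 13, 14}
Step 23: find(1) -> no change; set of 1 is {0, 1, 2, 3, 4, 5, 6, 7, 8, 10, 11, 12, 13, 14}
Step 24: find(11) -> no change; set of 11 is {0, 1, 2, 3, 4, 5, 6, 7, 8, 10, 11, 12, 13, 14}
Step 25: union(10, 12) -> already same set; set of 10 now {0, 1, 2, 3, 4, 5, 6, 7, 8, 10, 11, 12, 13, 14}
Set of 11: {0, 1, 2, 3, 4, 5, 6, 7, 8, 10, 11, 12, 13, 14}; 9 is not a member.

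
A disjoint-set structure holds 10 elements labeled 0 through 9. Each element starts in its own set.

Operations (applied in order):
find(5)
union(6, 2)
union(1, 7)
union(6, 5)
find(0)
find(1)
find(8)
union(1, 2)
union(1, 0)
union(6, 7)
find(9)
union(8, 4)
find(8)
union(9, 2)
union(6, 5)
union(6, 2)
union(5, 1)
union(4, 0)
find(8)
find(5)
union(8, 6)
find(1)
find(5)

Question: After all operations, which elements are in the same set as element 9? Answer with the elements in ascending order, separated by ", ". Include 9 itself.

Step 1: find(5) -> no change; set of 5 is {5}
Step 2: union(6, 2) -> merged; set of 6 now {2, 6}
Step 3: union(1, 7) -> merged; set of 1 now {1, 7}
Step 4: union(6, 5) -> merged; set of 6 now {2, 5, 6}
Step 5: find(0) -> no change; set of 0 is {0}
Step 6: find(1) -> no change; set of 1 is {1, 7}
Step 7: find(8) -> no change; set of 8 is {8}
Step 8: union(1, 2) -> merged; set of 1 now {1, 2, 5, 6, 7}
Step 9: union(1, 0) -> merged; set of 1 now {0, 1, 2, 5, 6, 7}
Step 10: union(6, 7) -> already same set; set of 6 now {0, 1, 2, 5, 6, 7}
Step 11: find(9) -> no change; set of 9 is {9}
Step 12: union(8, 4) -> merged; set of 8 now {4, 8}
Step 13: find(8) -> no change; set of 8 is {4, 8}
Step 14: union(9, 2) -> merged; set of 9 now {0, 1, 2, 5, 6, 7, 9}
Step 15: union(6, 5) -> already same set; set of 6 now {0, 1, 2, 5, 6, 7, 9}
Step 16: union(6, 2) -> already same set; set of 6 now {0, 1, 2, 5, 6, 7, 9}
Step 17: union(5, 1) -> already same set; set of 5 now {0, 1, 2, 5, 6, 7, 9}
Step 18: union(4, 0) -> merged; set of 4 now {0, 1, 2, 4, 5, 6, 7, 8, 9}
Step 19: find(8) -> no change; set of 8 is {0, 1, 2, 4, 5, 6, 7, 8, 9}
Step 20: find(5) -> no change; set of 5 is {0, 1, 2, 4, 5, 6, 7, 8, 9}
Step 21: union(8, 6) -> already same set; set of 8 now {0, 1, 2, 4, 5, 6, 7, 8, 9}
Step 22: find(1) -> no change; set of 1 is {0, 1, 2, 4, 5, 6, 7, 8, 9}
Step 23: find(5) -> no change; set of 5 is {0, 1, 2, 4, 5, 6, 7, 8, 9}
Component of 9: {0, 1, 2, 4, 5, 6, 7, 8, 9}

Answer: 0, 1, 2, 4, 5, 6, 7, 8, 9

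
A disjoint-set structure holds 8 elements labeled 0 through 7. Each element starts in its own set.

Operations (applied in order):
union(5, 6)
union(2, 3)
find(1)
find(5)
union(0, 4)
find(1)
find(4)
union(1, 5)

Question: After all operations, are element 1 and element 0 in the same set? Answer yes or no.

Step 1: union(5, 6) -> merged; set of 5 now {5, 6}
Step 2: union(2, 3) -> merged; set of 2 now {2, 3}
Step 3: find(1) -> no change; set of 1 is {1}
Step 4: find(5) -> no change; set of 5 is {5, 6}
Step 5: union(0, 4) -> merged; set of 0 now {0, 4}
Step 6: find(1) -> no change; set of 1 is {1}
Step 7: find(4) -> no change; set of 4 is {0, 4}
Step 8: union(1, 5) -> merged; set of 1 now {1, 5, 6}
Set of 1: {1, 5, 6}; 0 is not a member.

Answer: no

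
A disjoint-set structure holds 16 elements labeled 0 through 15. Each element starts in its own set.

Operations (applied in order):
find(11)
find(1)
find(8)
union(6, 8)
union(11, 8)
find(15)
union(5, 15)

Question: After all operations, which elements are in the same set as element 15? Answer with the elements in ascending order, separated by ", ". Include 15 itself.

Answer: 5, 15

Derivation:
Step 1: find(11) -> no change; set of 11 is {11}
Step 2: find(1) -> no change; set of 1 is {1}
Step 3: find(8) -> no change; set of 8 is {8}
Step 4: union(6, 8) -> merged; set of 6 now {6, 8}
Step 5: union(11, 8) -> merged; set of 11 now {6, 8, 11}
Step 6: find(15) -> no change; set of 15 is {15}
Step 7: union(5, 15) -> merged; set of 5 now {5, 15}
Component of 15: {5, 15}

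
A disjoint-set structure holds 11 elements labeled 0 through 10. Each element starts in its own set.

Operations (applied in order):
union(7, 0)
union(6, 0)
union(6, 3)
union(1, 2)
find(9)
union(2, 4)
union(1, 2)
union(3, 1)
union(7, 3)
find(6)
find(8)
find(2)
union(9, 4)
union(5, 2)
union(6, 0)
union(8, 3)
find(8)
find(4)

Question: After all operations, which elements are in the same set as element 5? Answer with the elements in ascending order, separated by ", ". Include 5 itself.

Step 1: union(7, 0) -> merged; set of 7 now {0, 7}
Step 2: union(6, 0) -> merged; set of 6 now {0, 6, 7}
Step 3: union(6, 3) -> merged; set of 6 now {0, 3, 6, 7}
Step 4: union(1, 2) -> merged; set of 1 now {1, 2}
Step 5: find(9) -> no change; set of 9 is {9}
Step 6: union(2, 4) -> merged; set of 2 now {1, 2, 4}
Step 7: union(1, 2) -> already same set; set of 1 now {1, 2, 4}
Step 8: union(3, 1) -> merged; set of 3 now {0, 1, 2, 3, 4, 6, 7}
Step 9: union(7, 3) -> already same set; set of 7 now {0, 1, 2, 3, 4, 6, 7}
Step 10: find(6) -> no change; set of 6 is {0, 1, 2, 3, 4, 6, 7}
Step 11: find(8) -> no change; set of 8 is {8}
Step 12: find(2) -> no change; set of 2 is {0, 1, 2, 3, 4, 6, 7}
Step 13: union(9, 4) -> merged; set of 9 now {0, 1, 2, 3, 4, 6, 7, 9}
Step 14: union(5, 2) -> merged; set of 5 now {0, 1, 2, 3, 4, 5, 6, 7, 9}
Step 15: union(6, 0) -> already same set; set of 6 now {0, 1, 2, 3, 4, 5, 6, 7, 9}
Step 16: union(8, 3) -> merged; set of 8 now {0, 1, 2, 3, 4, 5, 6, 7, 8, 9}
Step 17: find(8) -> no change; set of 8 is {0, 1, 2, 3, 4, 5, 6, 7, 8, 9}
Step 18: find(4) -> no change; set of 4 is {0, 1, 2, 3, 4, 5, 6, 7, 8, 9}
Component of 5: {0, 1, 2, 3, 4, 5, 6, 7, 8, 9}

Answer: 0, 1, 2, 3, 4, 5, 6, 7, 8, 9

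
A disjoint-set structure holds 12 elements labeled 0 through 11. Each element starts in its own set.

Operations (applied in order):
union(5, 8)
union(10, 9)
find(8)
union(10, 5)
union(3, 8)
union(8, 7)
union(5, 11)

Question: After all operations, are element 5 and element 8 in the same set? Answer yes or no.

Step 1: union(5, 8) -> merged; set of 5 now {5, 8}
Step 2: union(10, 9) -> merged; set of 10 now {9, 10}
Step 3: find(8) -> no change; set of 8 is {5, 8}
Step 4: union(10, 5) -> merged; set of 10 now {5, 8, 9, 10}
Step 5: union(3, 8) -> merged; set of 3 now {3, 5, 8, 9, 10}
Step 6: union(8, 7) -> merged; set of 8 now {3, 5, 7, 8, 9, 10}
Step 7: union(5, 11) -> merged; set of 5 now {3, 5, 7, 8, 9, 10, 11}
Set of 5: {3, 5, 7, 8, 9, 10, 11}; 8 is a member.

Answer: yes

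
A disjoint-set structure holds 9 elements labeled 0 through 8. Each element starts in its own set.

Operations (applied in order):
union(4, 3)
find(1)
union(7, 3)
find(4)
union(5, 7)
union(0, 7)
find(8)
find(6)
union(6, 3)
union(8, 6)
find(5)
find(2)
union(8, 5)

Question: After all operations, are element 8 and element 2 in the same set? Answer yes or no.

Step 1: union(4, 3) -> merged; set of 4 now {3, 4}
Step 2: find(1) -> no change; set of 1 is {1}
Step 3: union(7, 3) -> merged; set of 7 now {3, 4, 7}
Step 4: find(4) -> no change; set of 4 is {3, 4, 7}
Step 5: union(5, 7) -> merged; set of 5 now {3, 4, 5, 7}
Step 6: union(0, 7) -> merged; set of 0 now {0, 3, 4, 5, 7}
Step 7: find(8) -> no change; set of 8 is {8}
Step 8: find(6) -> no change; set of 6 is {6}
Step 9: union(6, 3) -> merged; set of 6 now {0, 3, 4, 5, 6, 7}
Step 10: union(8, 6) -> merged; set of 8 now {0, 3, 4, 5, 6, 7, 8}
Step 11: find(5) -> no change; set of 5 is {0, 3, 4, 5, 6, 7, 8}
Step 12: find(2) -> no change; set of 2 is {2}
Step 13: union(8, 5) -> already same set; set of 8 now {0, 3, 4, 5, 6, 7, 8}
Set of 8: {0, 3, 4, 5, 6, 7, 8}; 2 is not a member.

Answer: no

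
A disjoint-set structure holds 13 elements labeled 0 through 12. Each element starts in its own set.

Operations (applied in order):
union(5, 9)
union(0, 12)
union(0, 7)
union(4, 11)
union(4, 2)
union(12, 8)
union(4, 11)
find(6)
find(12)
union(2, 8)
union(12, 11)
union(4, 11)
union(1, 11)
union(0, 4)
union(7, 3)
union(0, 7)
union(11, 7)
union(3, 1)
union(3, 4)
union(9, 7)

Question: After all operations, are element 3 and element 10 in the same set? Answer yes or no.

Step 1: union(5, 9) -> merged; set of 5 now {5, 9}
Step 2: union(0, 12) -> merged; set of 0 now {0, 12}
Step 3: union(0, 7) -> merged; set of 0 now {0, 7, 12}
Step 4: union(4, 11) -> merged; set of 4 now {4, 11}
Step 5: union(4, 2) -> merged; set of 4 now {2, 4, 11}
Step 6: union(12, 8) -> merged; set of 12 now {0, 7, 8, 12}
Step 7: union(4, 11) -> already same set; set of 4 now {2, 4, 11}
Step 8: find(6) -> no change; set of 6 is {6}
Step 9: find(12) -> no change; set of 12 is {0, 7, 8, 12}
Step 10: union(2, 8) -> merged; set of 2 now {0, 2, 4, 7, 8, 11, 12}
Step 11: union(12, 11) -> already same set; set of 12 now {0, 2, 4, 7, 8, 11, 12}
Step 12: union(4, 11) -> already same set; set of 4 now {0, 2, 4, 7, 8, 11, 12}
Step 13: union(1, 11) -> merged; set of 1 now {0, 1, 2, 4, 7, 8, 11, 12}
Step 14: union(0, 4) -> already same set; set of 0 now {0, 1, 2, 4, 7, 8, 11, 12}
Step 15: union(7, 3) -> merged; set of 7 now {0, 1, 2, 3, 4, 7, 8, 11, 12}
Step 16: union(0, 7) -> already same set; set of 0 now {0, 1, 2, 3, 4, 7, 8, 11, 12}
Step 17: union(11, 7) -> already same set; set of 11 now {0, 1, 2, 3, 4, 7, 8, 11, 12}
Step 18: union(3, 1) -> already same set; set of 3 now {0, 1, 2, 3, 4, 7, 8, 11, 12}
Step 19: union(3, 4) -> already same set; set of 3 now {0, 1, 2, 3, 4, 7, 8, 11, 12}
Step 20: union(9, 7) -> merged; set of 9 now {0, 1, 2, 3, 4, 5, 7, 8, 9, 11, 12}
Set of 3: {0, 1, 2, 3, 4, 5, 7, 8, 9, 11, 12}; 10 is not a member.

Answer: no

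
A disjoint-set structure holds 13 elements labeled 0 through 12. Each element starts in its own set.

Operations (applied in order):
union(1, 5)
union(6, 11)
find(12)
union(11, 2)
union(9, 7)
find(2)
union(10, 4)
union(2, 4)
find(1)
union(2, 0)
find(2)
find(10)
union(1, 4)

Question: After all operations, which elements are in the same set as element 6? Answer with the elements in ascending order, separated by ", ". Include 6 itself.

Answer: 0, 1, 2, 4, 5, 6, 10, 11

Derivation:
Step 1: union(1, 5) -> merged; set of 1 now {1, 5}
Step 2: union(6, 11) -> merged; set of 6 now {6, 11}
Step 3: find(12) -> no change; set of 12 is {12}
Step 4: union(11, 2) -> merged; set of 11 now {2, 6, 11}
Step 5: union(9, 7) -> merged; set of 9 now {7, 9}
Step 6: find(2) -> no change; set of 2 is {2, 6, 11}
Step 7: union(10, 4) -> merged; set of 10 now {4, 10}
Step 8: union(2, 4) -> merged; set of 2 now {2, 4, 6, 10, 11}
Step 9: find(1) -> no change; set of 1 is {1, 5}
Step 10: union(2, 0) -> merged; set of 2 now {0, 2, 4, 6, 10, 11}
Step 11: find(2) -> no change; set of 2 is {0, 2, 4, 6, 10, 11}
Step 12: find(10) -> no change; set of 10 is {0, 2, 4, 6, 10, 11}
Step 13: union(1, 4) -> merged; set of 1 now {0, 1, 2, 4, 5, 6, 10, 11}
Component of 6: {0, 1, 2, 4, 5, 6, 10, 11}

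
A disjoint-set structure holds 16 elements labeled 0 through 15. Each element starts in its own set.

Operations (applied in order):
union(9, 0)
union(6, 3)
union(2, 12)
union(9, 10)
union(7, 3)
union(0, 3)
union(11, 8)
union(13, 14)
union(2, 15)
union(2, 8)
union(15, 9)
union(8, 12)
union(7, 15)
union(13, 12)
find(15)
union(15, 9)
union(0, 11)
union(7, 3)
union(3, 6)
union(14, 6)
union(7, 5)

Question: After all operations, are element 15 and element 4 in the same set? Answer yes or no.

Step 1: union(9, 0) -> merged; set of 9 now {0, 9}
Step 2: union(6, 3) -> merged; set of 6 now {3, 6}
Step 3: union(2, 12) -> merged; set of 2 now {2, 12}
Step 4: union(9, 10) -> merged; set of 9 now {0, 9, 10}
Step 5: union(7, 3) -> merged; set of 7 now {3, 6, 7}
Step 6: union(0, 3) -> merged; set of 0 now {0, 3, 6, 7, 9, 10}
Step 7: union(11, 8) -> merged; set of 11 now {8, 11}
Step 8: union(13, 14) -> merged; set of 13 now {13, 14}
Step 9: union(2, 15) -> merged; set of 2 now {2, 12, 15}
Step 10: union(2, 8) -> merged; set of 2 now {2, 8, 11, 12, 15}
Step 11: union(15, 9) -> merged; set of 15 now {0, 2, 3, 6, 7, 8, 9, 10, 11, 12, 15}
Step 12: union(8, 12) -> already same set; set of 8 now {0, 2, 3, 6, 7, 8, 9, 10, 11, 12, 15}
Step 13: union(7, 15) -> already same set; set of 7 now {0, 2, 3, 6, 7, 8, 9, 10, 11, 12, 15}
Step 14: union(13, 12) -> merged; set of 13 now {0, 2, 3, 6, 7, 8, 9, 10, 11, 12, 13, 14, 15}
Step 15: find(15) -> no change; set of 15 is {0, 2, 3, 6, 7, 8, 9, 10, 11, 12, 13, 14, 15}
Step 16: union(15, 9) -> already same set; set of 15 now {0, 2, 3, 6, 7, 8, 9, 10, 11, 12, 13, 14, 15}
Step 17: union(0, 11) -> already same set; set of 0 now {0, 2, 3, 6, 7, 8, 9, 10, 11, 12, 13, 14, 15}
Step 18: union(7, 3) -> already same set; set of 7 now {0, 2, 3, 6, 7, 8, 9, 10, 11, 12, 13, 14, 15}
Step 19: union(3, 6) -> already same set; set of 3 now {0, 2, 3, 6, 7, 8, 9, 10, 11, 12, 13, 14, 15}
Step 20: union(14, 6) -> already same set; set of 14 now {0, 2, 3, 6, 7, 8, 9, 10, 11, 12, 13, 14, 15}
Step 21: union(7, 5) -> merged; set of 7 now {0, 2, 3, 5, 6, 7, 8, 9, 10, 11, 12, 13, 14, 15}
Set of 15: {0, 2, 3, 5, 6, 7, 8, 9, 10, 11, 12, 13, 14, 15}; 4 is not a member.

Answer: no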